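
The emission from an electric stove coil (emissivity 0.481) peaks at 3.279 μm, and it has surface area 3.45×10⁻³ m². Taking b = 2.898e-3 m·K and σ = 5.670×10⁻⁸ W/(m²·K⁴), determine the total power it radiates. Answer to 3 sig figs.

P ≈ 57.4 W

Wien's law: T = b/λ_max = 2.898×10⁻³/3.279×10⁻⁶ = 883.806 K.
Area A = 3.45×10⁻³ m².
Then P = εσAT⁴ = 0.481×5.670×10⁻⁸×3.45×10⁻³×(883.806)⁴ = 57.4 W.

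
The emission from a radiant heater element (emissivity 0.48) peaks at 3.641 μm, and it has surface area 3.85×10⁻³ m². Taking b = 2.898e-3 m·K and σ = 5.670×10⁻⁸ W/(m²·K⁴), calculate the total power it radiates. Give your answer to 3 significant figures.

Wien's law: T = b/λ_max = 2.898×10⁻³/3.641×10⁻⁶ = 795.935 K.
Area A = 3.85×10⁻³ m².
Then P = εσAT⁴ = 0.48×5.670×10⁻⁸×3.85×10⁻³×(795.935)⁴ = 42.1 W.

P ≈ 42.1 W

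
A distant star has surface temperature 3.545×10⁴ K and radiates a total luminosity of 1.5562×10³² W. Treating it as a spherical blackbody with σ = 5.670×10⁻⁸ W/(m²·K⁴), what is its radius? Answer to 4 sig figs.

R ≈ 1.176×10¹⁰ m

L = 4πR²σT⁴ ⇒ R = √(L/(4πσT⁴)).
σT⁴ = 8.95464×10¹⁰ W/m², so R = √(1.5562×10³²/(4π×8.95464×10¹⁰)) = 1.176×10¹⁰ m.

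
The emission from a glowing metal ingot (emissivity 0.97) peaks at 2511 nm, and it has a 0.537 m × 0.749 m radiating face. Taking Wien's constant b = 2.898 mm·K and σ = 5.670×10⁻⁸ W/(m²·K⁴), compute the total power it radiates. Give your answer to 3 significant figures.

Wien's law: T = b/λ_max = 2.898×10⁻³/2.511×10⁻⁶ = 1154.12 K.
Area A = 0.537 × 0.749 = 0.402213 m².
Then P = εσAT⁴ = 0.97×5.670×10⁻⁸×0.402213×(1154.12)⁴ = 3.92×10⁴ W.

P ≈ 3.92×10⁴ W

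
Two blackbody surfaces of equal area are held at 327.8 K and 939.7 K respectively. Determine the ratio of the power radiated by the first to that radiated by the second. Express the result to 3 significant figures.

P₁/P₂ ≈ 0.0148

With equal areas, P₁/P₂ = (T₁/T₂)⁴ = (327.8/939.7)⁴ = 0.0148.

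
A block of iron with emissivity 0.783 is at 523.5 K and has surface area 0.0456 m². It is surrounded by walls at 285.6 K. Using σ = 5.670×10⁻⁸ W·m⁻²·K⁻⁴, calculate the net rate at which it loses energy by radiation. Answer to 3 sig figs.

Area A = 0.0456 m².
Net radiated power P_net = εσA(T⁴ − T₀⁴) = 0.783×5.670×10⁻⁸×0.0456×(523.5⁴ − 285.6⁴).
T⁴ − T₀⁴ = 7.51046×10¹⁰ − 6.65323×10⁹ = 6.84514×10¹⁰ K⁴, so P_net = 139 W.

Net loss ≈ 139 W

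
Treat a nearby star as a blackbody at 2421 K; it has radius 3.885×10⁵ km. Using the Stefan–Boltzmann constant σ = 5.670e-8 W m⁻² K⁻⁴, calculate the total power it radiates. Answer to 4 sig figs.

P ≈ 3.694×10²⁴ W

Surface area A = 4πR² = 4π(3.885×10⁸ m)² = 1.89667×10¹⁸ m².
P = σAT⁴ = 5.670×10⁻⁸ × 1.89667×10¹⁸ × (2421)⁴ = 3.694×10²⁴ W.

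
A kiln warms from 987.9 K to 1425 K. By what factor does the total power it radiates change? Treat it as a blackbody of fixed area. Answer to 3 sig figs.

P ∝ T⁴, so P₂/P₁ = (T₂/T₁)⁴ = (1425/987.9)⁴ = (1.44245)⁴ = 4.33.

P₂/P₁ ≈ 4.33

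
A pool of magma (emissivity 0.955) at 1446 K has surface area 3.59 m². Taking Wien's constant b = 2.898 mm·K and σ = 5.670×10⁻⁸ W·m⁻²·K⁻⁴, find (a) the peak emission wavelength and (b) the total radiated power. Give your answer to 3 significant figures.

(a) λ_max = b/T = 2.898×10⁻³/1446 = 2.004×10⁻⁶ m = 2.00×10³ nm.
Area A = 3.59 m².
(b) P = εσAT⁴ = 0.955×5.670×10⁻⁸×3.59×(1446)⁴ = 8.50×10⁵ W.

λ_max ≈ 2.00×10³ nm; P ≈ 8.50×10⁵ W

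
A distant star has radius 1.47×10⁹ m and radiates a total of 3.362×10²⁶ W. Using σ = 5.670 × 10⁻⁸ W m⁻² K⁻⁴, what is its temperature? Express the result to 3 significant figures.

Surface area A = 4πR² = 4π(1.47×10⁹ m)² = 2.71547×10¹⁹ m².
P = σAT⁴ ⇒ T = (P/(σA))^(1/4) = (3.362×10²⁶/(5.670×10⁻⁸×2.71547×10¹⁹))^(1/4) = 3.84×10³ K.

T ≈ 3.84×10³ K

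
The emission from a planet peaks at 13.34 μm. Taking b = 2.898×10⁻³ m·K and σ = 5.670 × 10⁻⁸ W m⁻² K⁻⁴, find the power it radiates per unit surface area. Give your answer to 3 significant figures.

Wien's law: T = b/λ_max = 2.898×10⁻³/1.334×10⁻⁵ = 217.241 K.
Then I = σT⁴ = 5.670×10⁻⁸×(217.241)⁴ = 126 W/m².

I ≈ 126 W/m²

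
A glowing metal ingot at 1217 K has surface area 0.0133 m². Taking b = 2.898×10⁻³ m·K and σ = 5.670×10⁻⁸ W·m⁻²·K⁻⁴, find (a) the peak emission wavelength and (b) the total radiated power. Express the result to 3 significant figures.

λ_max ≈ 2.38 μm; P ≈ 1.65×10³ W

(a) λ_max = b/T = 2.898×10⁻³/1217 = 2.381×10⁻⁶ m = 2.38 μm.
Area A = 0.0133 m².
(b) P = σAT⁴ = 5.670×10⁻⁸×0.0133×(1217)⁴ = 1.65×10³ W.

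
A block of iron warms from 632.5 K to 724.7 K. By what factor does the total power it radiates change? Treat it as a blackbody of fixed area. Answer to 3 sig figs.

P ∝ T⁴, so P₂/P₁ = (T₂/T₁)⁴ = (724.7/632.5)⁴ = (1.14577)⁴ = 1.72.

P₂/P₁ ≈ 1.72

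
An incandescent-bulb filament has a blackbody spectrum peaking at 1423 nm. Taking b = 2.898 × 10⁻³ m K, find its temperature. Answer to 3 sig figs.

Wien's law gives T = b/λ_max = (2.898×10⁻³ m·K)/(1.423×10⁻⁶ m) = 2.04×10³ K.

T ≈ 2.04×10³ K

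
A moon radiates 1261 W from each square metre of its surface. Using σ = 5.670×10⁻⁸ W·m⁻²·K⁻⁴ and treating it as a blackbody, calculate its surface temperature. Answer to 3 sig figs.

T ≈ 386 K

I = σT⁴, so T = (I/σ)^(1/4) = (1261/(5.670×10⁻⁸))^(1/4) = 386 K.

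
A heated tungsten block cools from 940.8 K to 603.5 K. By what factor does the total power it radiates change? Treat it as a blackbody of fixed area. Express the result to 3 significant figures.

P ∝ T⁴, so P₂/P₁ = (T₂/T₁)⁴ = (603.5/940.8)⁴ = (0.641475)⁴ = 0.169.

P₂/P₁ ≈ 0.169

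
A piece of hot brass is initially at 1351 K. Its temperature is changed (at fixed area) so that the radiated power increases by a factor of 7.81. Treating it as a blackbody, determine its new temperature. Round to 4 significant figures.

P ∝ T⁴, so T₂/T₁ = (P₂/P₁)^(1/4) = (7.81)^(1/4) = 1.67172.
T₂ = 1351 × 1.67172 = 2258 K.

T₂ ≈ 2258 K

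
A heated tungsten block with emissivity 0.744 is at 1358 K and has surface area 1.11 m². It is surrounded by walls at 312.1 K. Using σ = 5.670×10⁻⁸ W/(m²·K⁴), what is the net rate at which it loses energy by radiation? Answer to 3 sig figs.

Area A = 1.11 m².
Net radiated power P_net = εσA(T⁴ − T₀⁴) = 0.744×5.670×10⁻⁸×1.11×(1358⁴ − 312.1⁴).
T⁴ − T₀⁴ = 3.40094×10¹² − 9.48801×10⁹ = 3.39145×10¹² K⁴, so P_net = 1.59×10⁵ W.

Net loss ≈ 1.59×10⁵ W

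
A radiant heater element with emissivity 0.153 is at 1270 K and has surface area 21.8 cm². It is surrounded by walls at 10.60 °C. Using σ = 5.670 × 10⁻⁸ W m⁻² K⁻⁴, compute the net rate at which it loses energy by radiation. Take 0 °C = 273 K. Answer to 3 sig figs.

Surroundings: T = 10.60 °C + 273 = 283.60 K.
Area A = 21.8 cm² = 2.18×10⁻³ m².
Net radiated power P_net = εσA(T⁴ − T₀⁴) = 0.153×5.670×10⁻⁸×2.18×10⁻³×(1270⁴ − 283.60⁴).
T⁴ − T₀⁴ = 2.60145×10¹² − 6.46882×10⁹ = 2.59498×10¹² K⁴, so P_net = 49.1 W.

Net loss ≈ 49.1 W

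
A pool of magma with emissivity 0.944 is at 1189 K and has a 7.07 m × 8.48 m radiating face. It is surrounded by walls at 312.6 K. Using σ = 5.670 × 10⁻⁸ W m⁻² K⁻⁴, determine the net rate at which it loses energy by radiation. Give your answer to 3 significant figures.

Area A = 7.07 × 8.48 = 59.9536 m².
Net radiated power P_net = εσA(T⁴ − T₀⁴) = 0.944×5.670×10⁻⁸×59.9536×(1189⁴ − 312.6⁴).
T⁴ − T₀⁴ = 1.99861×10¹² − 9.54896×10⁹ = 1.98906×10¹² K⁴, so P_net = 6.38×10⁶ W.

Net loss ≈ 6.38×10⁶ W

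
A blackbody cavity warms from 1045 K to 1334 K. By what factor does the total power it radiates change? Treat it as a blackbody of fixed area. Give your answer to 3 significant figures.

P₂/P₁ ≈ 2.66

P ∝ T⁴, so P₂/P₁ = (T₂/T₁)⁴ = (1334/1045)⁴ = (1.27656)⁴ = 2.66.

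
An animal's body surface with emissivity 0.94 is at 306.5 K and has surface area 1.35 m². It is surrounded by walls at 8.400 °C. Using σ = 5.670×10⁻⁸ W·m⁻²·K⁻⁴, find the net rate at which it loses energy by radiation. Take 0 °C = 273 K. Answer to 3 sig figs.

Net loss ≈ 184 W

Surroundings: T = 8.400 °C + 273 = 281.400 K.
Area A = 1.35 m².
Net radiated power P_net = εσA(T⁴ − T₀⁴) = 0.94×5.670×10⁻⁸×1.35×(306.5⁴ − 281.400⁴).
T⁴ − T₀⁴ = 8.82515×10⁹ − 6.27042×10⁹ = 2.55473×10⁹ K⁴, so P_net = 184 W.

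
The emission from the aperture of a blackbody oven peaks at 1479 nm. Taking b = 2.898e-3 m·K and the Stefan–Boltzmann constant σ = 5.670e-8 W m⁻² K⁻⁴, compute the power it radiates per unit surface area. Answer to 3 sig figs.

Wien's law: T = b/λ_max = 2.898×10⁻³/1.479×10⁻⁶ = 1959.43 K.
Then I = σT⁴ = 5.670×10⁻⁸×(1959.43)⁴ = 8.36×10⁵ W/m².

I ≈ 8.36×10⁵ W/m²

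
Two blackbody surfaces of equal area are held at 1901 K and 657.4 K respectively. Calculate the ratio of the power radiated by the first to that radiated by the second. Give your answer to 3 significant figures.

With equal areas, P₁/P₂ = (T₁/T₂)⁴ = (1901/657.4)⁴ = 69.9.

P₁/P₂ ≈ 69.9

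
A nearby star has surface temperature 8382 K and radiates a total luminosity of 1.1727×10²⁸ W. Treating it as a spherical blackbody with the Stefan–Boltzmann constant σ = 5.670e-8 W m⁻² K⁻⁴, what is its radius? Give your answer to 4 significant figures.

R ≈ 1.826×10⁹ m

L = 4πR²σT⁴ ⇒ R = √(L/(4πσT⁴)).
σT⁴ = 2.79881×10⁸ W/m², so R = √(1.1727×10²⁸/(4π×2.79881×10⁸)) = 1.826×10⁹ m.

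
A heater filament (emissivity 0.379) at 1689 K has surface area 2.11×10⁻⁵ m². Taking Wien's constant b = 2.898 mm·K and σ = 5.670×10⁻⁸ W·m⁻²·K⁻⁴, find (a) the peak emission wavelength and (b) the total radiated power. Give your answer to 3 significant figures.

λ_max ≈ 1.72 μm; P ≈ 3.69 W

(a) λ_max = b/T = 2.898×10⁻³/1689 = 1.716×10⁻⁶ m = 1.72 μm.
Area A = 2.11×10⁻⁵ m².
(b) P = εσAT⁴ = 0.379×5.670×10⁻⁸×2.11×10⁻⁵×(1689)⁴ = 3.69 W.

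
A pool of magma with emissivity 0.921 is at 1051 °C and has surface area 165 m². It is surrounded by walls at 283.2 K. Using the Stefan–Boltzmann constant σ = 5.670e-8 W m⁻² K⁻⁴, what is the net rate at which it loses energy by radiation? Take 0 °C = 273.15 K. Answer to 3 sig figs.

T = 1051 °C + 273.15 = 1324.15 K.
Area A = 165 m².
Net radiated power P_net = εσA(T⁴ − T₀⁴) = 0.921×5.670×10⁻⁸×165×(1324.15⁴ − 283.2⁴).
T⁴ − T₀⁴ = 3.07432×10¹² − 6.43240×10⁹ = 3.06789×10¹² K⁴, so P_net = 2.64×10⁷ W.

Net loss ≈ 2.64×10⁷ W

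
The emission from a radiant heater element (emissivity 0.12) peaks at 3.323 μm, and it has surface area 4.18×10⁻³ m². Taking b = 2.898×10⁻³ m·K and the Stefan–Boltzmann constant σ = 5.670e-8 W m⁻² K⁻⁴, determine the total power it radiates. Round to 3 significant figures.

Wien's law: T = b/λ_max = 2.898×10⁻³/3.323×10⁻⁶ = 872.104 K.
Area A = 4.18×10⁻³ m².
Then P = εσAT⁴ = 0.12×5.670×10⁻⁸×4.18×10⁻³×(872.104)⁴ = 16.5 W.

P ≈ 16.5 W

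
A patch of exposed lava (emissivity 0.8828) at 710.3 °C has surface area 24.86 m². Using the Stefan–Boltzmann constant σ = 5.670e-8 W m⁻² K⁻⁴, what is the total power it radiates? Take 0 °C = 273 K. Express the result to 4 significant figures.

T = 710.3 °C + 273 = 983.3 K.
Area A = 24.86 m².
P = εσAT⁴ = 0.8828 × 5.670×10⁻⁸ × 24.86 × (983.3)⁴ = 1.163×10⁶ W.

P ≈ 1.163×10⁶ W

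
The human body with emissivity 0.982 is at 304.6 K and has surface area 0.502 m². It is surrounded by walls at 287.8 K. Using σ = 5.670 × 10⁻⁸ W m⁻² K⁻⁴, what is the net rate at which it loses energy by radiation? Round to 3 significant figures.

Area A = 0.502 m².
Net radiated power P_net = εσA(T⁴ − T₀⁴) = 0.982×5.670×10⁻⁸×0.502×(304.6⁴ − 287.8⁴).
T⁴ − T₀⁴ = 8.60834×10⁹ − 6.86062×10⁹ = 1.74772×10⁹ K⁴, so P_net = 48.9 W.

Net loss ≈ 48.9 W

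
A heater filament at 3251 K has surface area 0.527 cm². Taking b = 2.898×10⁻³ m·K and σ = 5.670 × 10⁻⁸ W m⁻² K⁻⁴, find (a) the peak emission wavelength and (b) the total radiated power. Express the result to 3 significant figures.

(a) λ_max = b/T = 2.898×10⁻³/3251 = 8.914×10⁻⁷ m = 0.891 μm.
Area A = 0.527 cm² = 5.27×10⁻⁵ m².
(b) P = σAT⁴ = 5.670×10⁻⁸×5.27×10⁻⁵×(3251)⁴ = 334 W.

λ_max ≈ 0.891 μm; P ≈ 334 W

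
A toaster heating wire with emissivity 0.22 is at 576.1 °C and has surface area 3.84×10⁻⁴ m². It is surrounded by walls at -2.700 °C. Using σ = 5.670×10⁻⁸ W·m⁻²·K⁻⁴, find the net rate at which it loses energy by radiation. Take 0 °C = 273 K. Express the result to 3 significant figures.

T = 576.1 °C + 273 = 849.1 K.
Surroundings: T = -2.700 °C + 273 = 270.300 K.
Area A = 3.84×10⁻⁴ m².
Net radiated power P_net = εσA(T⁴ − T₀⁴) = 0.22×5.670×10⁻⁸×3.84×10⁻⁴×(849.1⁴ − 270.300⁴).
T⁴ − T₀⁴ = 5.19799×10¹¹ − 5.33807×10⁹ = 5.14461×10¹¹ K⁴, so P_net = 2.46 W.

Net loss ≈ 2.46 W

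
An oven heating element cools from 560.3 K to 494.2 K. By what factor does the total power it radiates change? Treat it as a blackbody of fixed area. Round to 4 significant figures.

P₂/P₁ ≈ 0.6052

P ∝ T⁴, so P₂/P₁ = (T₂/T₁)⁴ = (494.2/560.3)⁴ = (0.882027)⁴ = 0.6052.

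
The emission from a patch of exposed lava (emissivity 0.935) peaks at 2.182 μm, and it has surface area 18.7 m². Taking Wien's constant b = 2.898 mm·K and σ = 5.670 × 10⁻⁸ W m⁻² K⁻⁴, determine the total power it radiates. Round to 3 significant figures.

P ≈ 3.08×10⁶ W

Wien's law: T = b/λ_max = 2.898×10⁻³/2.182×10⁻⁶ = 1328.14 K.
Area A = 18.7 m².
Then P = εσAT⁴ = 0.935×5.670×10⁻⁸×18.7×(1328.14)⁴ = 3.08×10⁶ W.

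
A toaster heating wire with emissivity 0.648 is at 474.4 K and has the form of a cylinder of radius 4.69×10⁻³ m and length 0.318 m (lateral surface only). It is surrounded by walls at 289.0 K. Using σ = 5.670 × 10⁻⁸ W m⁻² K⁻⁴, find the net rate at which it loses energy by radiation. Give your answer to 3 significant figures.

Lateral area A = 2πrL = 2π×4.69×10⁻³×0.318 = 9.37087×10⁻³ m².
Net radiated power P_net = εσA(T⁴ − T₀⁴) = 0.648×5.670×10⁻⁸×9.37087×10⁻³×(474.4⁴ − 289.0⁴).
T⁴ − T₀⁴ = 5.06499×10¹⁰ − 6.97576×10⁹ = 4.36741×10¹⁰ K⁴, so P_net = 15.0 W.

Net loss ≈ 15.0 W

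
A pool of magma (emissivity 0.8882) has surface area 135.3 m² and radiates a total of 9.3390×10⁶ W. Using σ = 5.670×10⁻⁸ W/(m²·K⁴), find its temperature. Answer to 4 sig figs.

Area A = 135.3 m².
P = εσAT⁴ ⇒ T = (P/(εσA))^(1/4) = (9.3390×10⁶/(0.8882×5.670×10⁻⁸×135.3))^(1/4) = 1082 K.

T ≈ 1082 K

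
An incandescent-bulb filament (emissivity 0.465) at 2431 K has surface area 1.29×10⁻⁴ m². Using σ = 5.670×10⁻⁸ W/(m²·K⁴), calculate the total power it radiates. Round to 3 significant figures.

Area A = 1.29×10⁻⁴ m².
P = εσAT⁴ = 0.465 × 5.670×10⁻⁸ × 1.29×10⁻⁴ × (2431)⁴ = 119 W.

P ≈ 119 W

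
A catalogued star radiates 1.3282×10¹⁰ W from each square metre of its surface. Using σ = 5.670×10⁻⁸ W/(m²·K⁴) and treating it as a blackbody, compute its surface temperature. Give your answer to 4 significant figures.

T ≈ 2.200×10⁴ K

I = σT⁴, so T = (I/σ)^(1/4) = (1.3282×10¹⁰/(5.670×10⁻⁸))^(1/4) = 2.200×10⁴ K.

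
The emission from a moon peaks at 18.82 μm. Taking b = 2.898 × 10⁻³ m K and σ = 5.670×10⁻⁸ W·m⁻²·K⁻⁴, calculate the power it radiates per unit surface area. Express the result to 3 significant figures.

Wien's law: T = b/λ_max = 2.898×10⁻³/1.882×10⁻⁵ = 153.985 K.
Then I = σT⁴ = 5.670×10⁻⁸×(153.985)⁴ = 31.9 W/m².

I ≈ 31.9 W/m²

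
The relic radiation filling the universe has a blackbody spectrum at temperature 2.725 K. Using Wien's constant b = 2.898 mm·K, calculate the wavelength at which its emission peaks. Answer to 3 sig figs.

Wien's displacement law: λ_max = b/T = (2.898×10⁻³ m·K)/(2.725 K) = 1.063×10⁻³ m.
That is 1.06 mm, in the microwave range.

λ_max ≈ 1.06 mm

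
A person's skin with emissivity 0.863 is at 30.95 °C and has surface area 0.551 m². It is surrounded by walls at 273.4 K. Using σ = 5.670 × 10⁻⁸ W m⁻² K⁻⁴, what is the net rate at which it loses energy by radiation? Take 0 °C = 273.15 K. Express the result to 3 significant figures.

Net loss ≈ 79.9 W

T = 30.95 °C + 273.15 = 304.10 K.
Area A = 0.551 m².
Net radiated power P_net = εσA(T⁴ − T₀⁴) = 0.863×5.670×10⁻⁸×0.551×(304.10⁴ − 273.4⁴).
T⁴ − T₀⁴ = 8.55196×10⁹ − 5.58720×10⁹ = 2.96476×10⁹ K⁴, so P_net = 79.9 W.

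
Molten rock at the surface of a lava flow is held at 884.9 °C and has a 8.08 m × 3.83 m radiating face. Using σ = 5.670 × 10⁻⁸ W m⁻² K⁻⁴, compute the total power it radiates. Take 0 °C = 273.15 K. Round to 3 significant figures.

P ≈ 3.16×10⁶ W

T = 884.9 °C + 273.15 = 1158.05 K.
Area A = 8.08 × 3.83 = 30.9464 m².
P = σAT⁴ = 5.670×10⁻⁸ × 30.9464 × (1158.05)⁴ = 3.16×10⁶ W.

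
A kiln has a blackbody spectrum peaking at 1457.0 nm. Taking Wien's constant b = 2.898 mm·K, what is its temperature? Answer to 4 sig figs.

T ≈ 1989 K

Wien's law gives T = b/λ_max = (2.898×10⁻³ m·K)/(1.4570×10⁻⁶ m) = 1989 K.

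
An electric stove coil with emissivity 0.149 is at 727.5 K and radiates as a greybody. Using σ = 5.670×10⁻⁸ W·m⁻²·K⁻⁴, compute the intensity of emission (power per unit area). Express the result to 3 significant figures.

I ≈ 2.37×10³ W/m²

Stefan–Boltzmann: I = εσT⁴ = 0.149 × 5.670×10⁻⁸ × (727.5)⁴ = 2.37×10³ W/m².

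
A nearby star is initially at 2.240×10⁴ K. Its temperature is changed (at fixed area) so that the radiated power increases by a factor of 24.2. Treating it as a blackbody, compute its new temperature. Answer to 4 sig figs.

T₂ ≈ 4.968×10⁴ K

P ∝ T⁴, so T₂/T₁ = (P₂/P₁)^(1/4) = (24.2)^(1/4) = 2.21796.
T₂ = 2.240×10⁴ × 2.21796 = 4.968×10⁴ K.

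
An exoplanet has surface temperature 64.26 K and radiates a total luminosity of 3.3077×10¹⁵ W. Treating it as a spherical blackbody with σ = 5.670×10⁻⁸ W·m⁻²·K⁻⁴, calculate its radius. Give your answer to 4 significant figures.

R ≈ 1.650×10⁷ m

L = 4πR²σT⁴ ⇒ R = √(L/(4πσT⁴)).
σT⁴ = 0.966821 W/m², so R = √(3.3077×10¹⁵/(4π×0.966821)) = 1.650×10⁷ m.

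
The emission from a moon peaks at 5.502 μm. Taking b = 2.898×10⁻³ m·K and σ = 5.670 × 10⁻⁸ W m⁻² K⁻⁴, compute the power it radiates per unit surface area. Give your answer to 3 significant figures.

I ≈ 4.36×10³ W/m²

Wien's law: T = b/λ_max = 2.898×10⁻³/5.502×10⁻⁶ = 526.718 K.
Then I = σT⁴ = 5.670×10⁻⁸×(526.718)⁴ = 4.36×10³ W/m².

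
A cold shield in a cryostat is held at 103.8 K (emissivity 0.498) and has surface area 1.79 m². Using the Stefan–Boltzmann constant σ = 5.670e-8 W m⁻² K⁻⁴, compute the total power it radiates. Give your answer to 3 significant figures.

Area A = 1.79 m².
P = εσAT⁴ = 0.498 × 5.670×10⁻⁸ × 1.79 × (103.8)⁴ = 5.87 W.

P ≈ 5.87 W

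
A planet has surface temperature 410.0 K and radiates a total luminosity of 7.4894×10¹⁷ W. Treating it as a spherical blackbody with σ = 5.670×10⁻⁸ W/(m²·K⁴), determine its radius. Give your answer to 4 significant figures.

L = 4πR²σT⁴ ⇒ R = √(L/(4πσT⁴)).
σT⁴ = 1602.21 W/m², so R = √(7.4894×10¹⁷/(4π×1602.21)) = 6.099×10⁶ m.

R ≈ 6.099×10⁶ m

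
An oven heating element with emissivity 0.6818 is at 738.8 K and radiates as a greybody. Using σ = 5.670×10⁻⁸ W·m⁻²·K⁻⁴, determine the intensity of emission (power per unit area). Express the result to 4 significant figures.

Stefan–Boltzmann: I = εσT⁴ = 0.6818 × 5.670×10⁻⁸ × (738.8)⁴ = 1.152×10⁴ W/m².

I ≈ 1.152×10⁴ W/m²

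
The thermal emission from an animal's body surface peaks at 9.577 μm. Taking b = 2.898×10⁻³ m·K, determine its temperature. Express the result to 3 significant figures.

Wien's law gives T = b/λ_max = (2.898×10⁻³ m·K)/(9.577×10⁻⁶ m) = 303 K.

T ≈ 303 K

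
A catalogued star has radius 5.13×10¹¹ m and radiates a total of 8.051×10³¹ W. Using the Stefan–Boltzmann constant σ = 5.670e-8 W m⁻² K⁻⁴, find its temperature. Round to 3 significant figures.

Surface area A = 4πR² = 4π(5.13×10¹¹ m)² = 3.30708×10²⁴ m².
P = σAT⁴ ⇒ T = (P/(σA))^(1/4) = (8.051×10³¹/(5.670×10⁻⁸×3.30708×10²⁴))^(1/4) = 4.55×10³ K.

T ≈ 4.55×10³ K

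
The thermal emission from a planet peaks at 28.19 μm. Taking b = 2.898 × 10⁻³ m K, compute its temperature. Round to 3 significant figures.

Wien's law gives T = b/λ_max = (2.898×10⁻³ m·K)/(2.819×10⁻⁵ m) = 103 K.

T ≈ 103 K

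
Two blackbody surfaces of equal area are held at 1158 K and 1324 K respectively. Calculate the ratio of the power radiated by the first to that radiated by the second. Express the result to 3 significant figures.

P₁/P₂ ≈ 0.585

With equal areas, P₁/P₂ = (T₁/T₂)⁴ = (1158/1324)⁴ = 0.585.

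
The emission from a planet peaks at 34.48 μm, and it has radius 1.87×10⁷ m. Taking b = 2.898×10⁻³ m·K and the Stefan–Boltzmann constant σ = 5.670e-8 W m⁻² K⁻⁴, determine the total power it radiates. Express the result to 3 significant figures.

Wien's law: T = b/λ_max = 2.898×10⁻³/3.448×10⁻⁵ = 84.0487 K.
Surface area A = 4πR² = 4π(1.87×10⁷ m)² = 4.39433×10¹⁵ m².
Then P = σAT⁴ = 5.670×10⁻⁸×4.39433×10¹⁵×(84.0487)⁴ = 1.24×10¹⁶ W.

P ≈ 1.24×10¹⁶ W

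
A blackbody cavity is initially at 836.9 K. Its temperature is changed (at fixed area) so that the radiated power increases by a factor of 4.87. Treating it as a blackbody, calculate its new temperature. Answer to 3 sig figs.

T₂ ≈ 1.24×10³ K

P ∝ T⁴, so T₂/T₁ = (P₂/P₁)^(1/4) = (4.87)^(1/4) = 1.48553.
T₂ = 836.9 × 1.48553 = 1.24×10³ K.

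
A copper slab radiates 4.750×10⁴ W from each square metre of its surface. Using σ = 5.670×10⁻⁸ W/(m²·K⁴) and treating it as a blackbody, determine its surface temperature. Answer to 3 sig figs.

I = σT⁴, so T = (I/σ)^(1/4) = (4.750×10⁴/(5.670×10⁻⁸))^(1/4) = 957 K.

T ≈ 957 K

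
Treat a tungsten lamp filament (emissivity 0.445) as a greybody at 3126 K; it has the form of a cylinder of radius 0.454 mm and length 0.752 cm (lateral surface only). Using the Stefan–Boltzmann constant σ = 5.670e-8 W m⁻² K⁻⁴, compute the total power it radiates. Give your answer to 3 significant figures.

Lateral area A = 2πrL = 2π×4.54×10⁻⁴×7.52×10⁻³ = 2.14513×10⁻⁵ m².
P = εσAT⁴ = 0.445 × 5.670×10⁻⁸ × 2.14513×10⁻⁵ × (3126)⁴ = 51.7 W.

P ≈ 51.7 W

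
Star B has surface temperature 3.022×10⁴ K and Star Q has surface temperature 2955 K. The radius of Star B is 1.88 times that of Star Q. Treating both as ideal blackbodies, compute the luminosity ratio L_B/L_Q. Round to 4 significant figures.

L ∝ R²T⁴, so L_B/L_Q = (R_B/R_Q)²(T_B/T_Q)⁴ = (1.88)² × (3.022×10⁴/2955)⁴ = 3.5344 × 10938.3 = 3.866×10⁴.

L_B/L_Q ≈ 3.866×10⁴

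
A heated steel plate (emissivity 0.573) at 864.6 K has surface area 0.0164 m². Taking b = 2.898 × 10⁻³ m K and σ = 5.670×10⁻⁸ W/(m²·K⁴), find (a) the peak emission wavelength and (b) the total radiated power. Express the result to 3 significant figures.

λ_max ≈ 3.35 μm; P ≈ 298 W

(a) λ_max = b/T = 2.898×10⁻³/864.6 = 3.352×10⁻⁶ m = 3.35 μm.
Area A = 0.0164 m².
(b) P = εσAT⁴ = 0.573×5.670×10⁻⁸×0.0164×(864.6)⁴ = 298 W.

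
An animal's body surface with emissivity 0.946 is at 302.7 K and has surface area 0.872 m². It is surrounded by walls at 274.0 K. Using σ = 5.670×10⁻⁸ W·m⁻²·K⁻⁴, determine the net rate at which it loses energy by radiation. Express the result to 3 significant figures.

Net loss ≈ 129 W

Area A = 0.872 m².
Net radiated power P_net = εσA(T⁴ − T₀⁴) = 0.946×5.670×10⁻⁸×0.872×(302.7⁴ − 274.0⁴).
T⁴ − T₀⁴ = 8.39556×10⁹ − 5.63641×10⁹ = 2.75915×10⁹ K⁴, so P_net = 129 W.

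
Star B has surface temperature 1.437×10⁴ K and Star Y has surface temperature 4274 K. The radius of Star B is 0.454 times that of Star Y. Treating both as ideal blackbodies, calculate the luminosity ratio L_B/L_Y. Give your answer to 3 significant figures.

L_B/L_Y ≈ 26.3

L ∝ R²T⁴, so L_B/L_Y = (R_B/R_Y)²(T_B/T_Y)⁴ = (0.454)² × (1.437×10⁴/4274)⁴ = 0.206116 × 127.788 = 26.3.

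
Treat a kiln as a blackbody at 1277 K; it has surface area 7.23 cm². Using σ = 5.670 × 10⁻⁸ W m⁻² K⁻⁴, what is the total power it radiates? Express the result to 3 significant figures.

P ≈ 109 W

Area A = 7.23 cm² = 7.23×10⁻⁴ m².
P = σAT⁴ = 5.670×10⁻⁸ × 7.23×10⁻⁴ × (1277)⁴ = 109 W.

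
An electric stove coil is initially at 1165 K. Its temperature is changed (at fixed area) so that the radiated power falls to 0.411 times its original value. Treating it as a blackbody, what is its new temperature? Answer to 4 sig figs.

T₂ ≈ 932.8 K

P ∝ T⁴, so T₂/T₁ = (P₂/P₁)^(1/4) = (0.411)^(1/4) = 0.800683.
T₂ = 1165 × 0.800683 = 932.8 K.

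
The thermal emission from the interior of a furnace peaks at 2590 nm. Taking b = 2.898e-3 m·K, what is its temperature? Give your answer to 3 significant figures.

Wien's law gives T = b/λ_max = (2.898×10⁻³ m·K)/(2.590×10⁻⁶ m) = 1.12×10³ K.

T ≈ 1.12×10³ K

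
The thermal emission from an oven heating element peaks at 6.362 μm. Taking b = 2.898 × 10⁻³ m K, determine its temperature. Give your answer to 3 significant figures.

Wien's law gives T = b/λ_max = (2.898×10⁻³ m·K)/(6.362×10⁻⁶ m) = 456 K.

T ≈ 456 K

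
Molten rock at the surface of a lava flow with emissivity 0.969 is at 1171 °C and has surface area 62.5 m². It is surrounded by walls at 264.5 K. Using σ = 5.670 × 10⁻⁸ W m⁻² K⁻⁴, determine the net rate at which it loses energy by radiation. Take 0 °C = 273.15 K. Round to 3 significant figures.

Net loss ≈ 1.49×10⁷ W

T = 1171 °C + 273.15 = 1444.15 K.
Area A = 62.5 m².
Net radiated power P_net = εσA(T⁴ − T₀⁴) = 0.969×5.670×10⁻⁸×62.5×(1444.15⁴ − 264.5⁴).
T⁴ − T₀⁴ = 4.34960×10¹² − 4.89444×10⁹ = 4.34471×10¹² K⁴, so P_net = 1.49×10⁷ W.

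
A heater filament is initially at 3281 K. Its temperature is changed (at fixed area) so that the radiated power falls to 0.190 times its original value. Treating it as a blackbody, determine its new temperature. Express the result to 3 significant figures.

T₂ ≈ 2.17×10³ K

P ∝ T⁴, so T₂/T₁ = (P₂/P₁)^(1/4) = (0.190)^(1/4) = 0.660220.
T₂ = 3281 × 0.660220 = 2.17×10³ K.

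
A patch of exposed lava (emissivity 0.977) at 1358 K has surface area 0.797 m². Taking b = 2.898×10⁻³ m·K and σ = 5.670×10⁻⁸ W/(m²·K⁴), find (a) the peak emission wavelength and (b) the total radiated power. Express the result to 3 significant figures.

λ_max ≈ 2.13×10³ nm; P ≈ 1.50×10⁵ W

(a) λ_max = b/T = 2.898×10⁻³/1358 = 2.134×10⁻⁶ m = 2.13×10³ nm.
Area A = 0.797 m².
(b) P = εσAT⁴ = 0.977×5.670×10⁻⁸×0.797×(1358)⁴ = 1.50×10⁵ W.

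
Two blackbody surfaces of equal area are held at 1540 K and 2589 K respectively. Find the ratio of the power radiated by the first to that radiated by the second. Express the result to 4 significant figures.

With equal areas, P₁/P₂ = (T₁/T₂)⁴ = (1540/2589)⁴ = 0.1252.

P₁/P₂ ≈ 0.1252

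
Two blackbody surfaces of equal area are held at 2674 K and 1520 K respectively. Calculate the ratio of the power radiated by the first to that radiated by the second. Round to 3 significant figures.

With equal areas, P₁/P₂ = (T₁/T₂)⁴ = (2674/1520)⁴ = 9.58.

P₁/P₂ ≈ 9.58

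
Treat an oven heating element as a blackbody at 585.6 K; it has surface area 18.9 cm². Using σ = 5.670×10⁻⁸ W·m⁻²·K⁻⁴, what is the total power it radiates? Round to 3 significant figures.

P ≈ 12.6 W

Area A = 18.9 cm² = 1.89×10⁻³ m².
P = σAT⁴ = 5.670×10⁻⁸ × 1.89×10⁻³ × (585.6)⁴ = 12.6 W.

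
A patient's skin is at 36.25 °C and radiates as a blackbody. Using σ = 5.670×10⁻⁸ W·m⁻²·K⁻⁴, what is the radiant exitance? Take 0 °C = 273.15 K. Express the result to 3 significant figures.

I ≈ 520 W/m²

T = 36.25 °C + 273.15 = 309.40 K.
Stefan–Boltzmann: I = σT⁴ = 5.670×10⁻⁸ × (309.40)⁴ = 520 W/m².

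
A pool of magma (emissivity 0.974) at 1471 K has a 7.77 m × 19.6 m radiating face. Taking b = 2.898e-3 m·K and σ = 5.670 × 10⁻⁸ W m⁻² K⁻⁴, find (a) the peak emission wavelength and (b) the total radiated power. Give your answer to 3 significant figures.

λ_max ≈ 1.97 μm; P ≈ 3.94×10⁷ W

(a) λ_max = b/T = 2.898×10⁻³/1471 = 1.970×10⁻⁶ m = 1.97 μm.
Area A = 7.77 × 19.6 = 152.292 m².
(b) P = εσAT⁴ = 0.974×5.670×10⁻⁸×152.292×(1471)⁴ = 3.94×10⁷ W.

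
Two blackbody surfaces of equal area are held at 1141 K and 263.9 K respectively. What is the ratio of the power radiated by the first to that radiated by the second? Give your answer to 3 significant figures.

With equal areas, P₁/P₂ = (T₁/T₂)⁴ = (1141/263.9)⁴ = 349.

P₁/P₂ ≈ 349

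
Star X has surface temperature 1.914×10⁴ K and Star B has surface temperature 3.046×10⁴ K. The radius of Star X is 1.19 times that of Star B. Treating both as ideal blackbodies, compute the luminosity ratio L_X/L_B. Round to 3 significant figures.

L ∝ R²T⁴, so L_X/L_B = (R_X/R_B)²(T_X/T_B)⁴ = (1.19)² × (1.914×10⁴/3.046×10⁴)⁴ = 1.4161 × 0.155901 = 0.221.

L_X/L_B ≈ 0.221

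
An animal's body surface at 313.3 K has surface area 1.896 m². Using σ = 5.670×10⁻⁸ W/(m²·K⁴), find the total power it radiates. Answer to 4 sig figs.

Area A = 1.896 m².
P = σAT⁴ = 5.670×10⁻⁸ × 1.896 × (313.3)⁴ = 1036 W.

P ≈ 1036 W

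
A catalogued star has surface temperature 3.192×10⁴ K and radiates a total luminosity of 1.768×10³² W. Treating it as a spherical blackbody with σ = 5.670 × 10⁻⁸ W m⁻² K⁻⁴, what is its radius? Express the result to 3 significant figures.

L = 4πR²σT⁴ ⇒ R = √(L/(4πσT⁴)).
σT⁴ = 5.88619×10¹⁰ W/m², so R = √(1.768×10³²/(4π×5.88619×10¹⁰)) = 1.55×10¹⁰ m.

R ≈ 1.55×10¹⁰ m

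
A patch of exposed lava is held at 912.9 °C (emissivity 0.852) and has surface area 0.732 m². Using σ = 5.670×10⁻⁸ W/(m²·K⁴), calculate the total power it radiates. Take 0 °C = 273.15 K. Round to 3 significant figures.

P ≈ 7.00×10⁴ W

T = 912.9 °C + 273.15 = 1186.05 K.
Area A = 0.732 m².
P = εσAT⁴ = 0.852 × 5.670×10⁻⁸ × 0.732 × (1186.05)⁴ = 7.00×10⁴ W.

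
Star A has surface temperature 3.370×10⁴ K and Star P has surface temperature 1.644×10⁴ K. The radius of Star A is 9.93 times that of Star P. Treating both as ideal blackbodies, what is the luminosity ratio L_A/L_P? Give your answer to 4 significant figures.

L_A/L_P ≈ 1741

L ∝ R²T⁴, so L_A/L_P = (R_A/R_P)²(T_A/T_P)⁴ = (9.93)² × (3.370×10⁴/1.644×10⁴)⁴ = 98.6049 × 17.6568 = 1741.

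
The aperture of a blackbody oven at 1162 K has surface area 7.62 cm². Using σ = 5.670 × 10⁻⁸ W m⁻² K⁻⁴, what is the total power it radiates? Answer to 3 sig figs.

Area A = 7.62 cm² = 7.62×10⁻⁴ m².
P = σAT⁴ = 5.670×10⁻⁸ × 7.62×10⁻⁴ × (1162)⁴ = 78.8 W.

P ≈ 78.8 W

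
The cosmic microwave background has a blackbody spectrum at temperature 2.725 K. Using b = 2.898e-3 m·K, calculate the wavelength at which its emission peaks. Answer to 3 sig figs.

Wien's displacement law: λ_max = b/T = (2.898×10⁻³ m·K)/(2.725 K) = 1.063×10⁻³ m.
That is 1.06 mm, in the microwave range.

λ_max ≈ 1.06 mm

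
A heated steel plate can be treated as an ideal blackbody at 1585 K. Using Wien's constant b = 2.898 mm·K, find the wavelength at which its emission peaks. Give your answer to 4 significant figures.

λ_max ≈ 1.828 μm

Wien's displacement law: λ_max = b/T = (2.898×10⁻³ m·K)/(1585 K) = 1.8284×10⁻⁶ m.
That is 1.828 μm, in the infrared range.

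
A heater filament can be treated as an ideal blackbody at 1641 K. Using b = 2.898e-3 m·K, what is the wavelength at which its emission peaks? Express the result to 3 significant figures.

Wien's displacement law: λ_max = b/T = (2.898×10⁻³ m·K)/(1641 K) = 1.766×10⁻⁶ m.
That is 1.77×10³ nm, in the infrared range.

λ_max ≈ 1.77×10³ nm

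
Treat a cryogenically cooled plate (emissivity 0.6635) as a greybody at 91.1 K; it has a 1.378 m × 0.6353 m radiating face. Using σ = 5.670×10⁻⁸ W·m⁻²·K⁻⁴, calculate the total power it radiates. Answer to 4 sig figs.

P ≈ 2.268 W

Area A = 1.378 × 0.6353 = 0.875443 m².
P = εσAT⁴ = 0.6635 × 5.670×10⁻⁸ × 0.875443 × (91.1)⁴ = 2.268 W.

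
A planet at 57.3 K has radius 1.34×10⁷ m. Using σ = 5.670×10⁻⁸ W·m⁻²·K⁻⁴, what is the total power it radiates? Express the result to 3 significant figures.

Surface area A = 4πR² = 4π(1.34×10⁷ m)² = 2.25642×10¹⁵ m².
P = σAT⁴ = 5.670×10⁻⁸ × 2.25642×10¹⁵ × (57.3)⁴ = 1.38×10¹⁵ W.

P ≈ 1.38×10¹⁵ W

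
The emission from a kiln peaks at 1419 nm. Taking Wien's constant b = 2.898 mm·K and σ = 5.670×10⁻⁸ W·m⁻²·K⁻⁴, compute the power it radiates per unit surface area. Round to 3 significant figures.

Wien's law: T = b/λ_max = 2.898×10⁻³/1.419×10⁻⁶ = 2042.28 K.
Then I = σT⁴ = 5.670×10⁻⁸×(2042.28)⁴ = 9.86×10⁵ W/m².

I ≈ 9.86×10⁵ W/m²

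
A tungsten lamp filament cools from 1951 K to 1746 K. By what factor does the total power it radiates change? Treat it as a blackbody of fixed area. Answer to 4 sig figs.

P₂/P₁ ≈ 0.6414

P ∝ T⁴, so P₂/P₁ = (T₂/T₁)⁴ = (1746/1951)⁴ = (0.894926)⁴ = 0.6414.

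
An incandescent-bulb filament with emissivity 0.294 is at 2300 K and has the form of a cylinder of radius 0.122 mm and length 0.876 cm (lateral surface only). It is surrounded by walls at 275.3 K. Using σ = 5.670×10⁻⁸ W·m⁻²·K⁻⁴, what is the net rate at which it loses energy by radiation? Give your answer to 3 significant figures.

Net loss ≈ 3.13 W

Lateral area A = 2πrL = 2π×1.22×10⁻⁴×8.76×10⁻³ = 6.71497×10⁻⁶ m².
Net radiated power P_net = εσA(T⁴ − T₀⁴) = 0.294×5.670×10⁻⁸×6.71497×10⁻⁶×(2300⁴ − 275.3⁴).
T⁴ − T₀⁴ = 2.79841×10¹³ − 5.74414×10⁹ = 2.79784×10¹³ K⁴, so P_net = 3.13 W.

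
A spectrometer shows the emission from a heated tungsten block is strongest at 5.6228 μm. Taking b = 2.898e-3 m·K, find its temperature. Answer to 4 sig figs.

Wien's law gives T = b/λ_max = (2.898×10⁻³ m·K)/(5.6228×10⁻⁶ m) = 515.4 K.

T ≈ 515.4 K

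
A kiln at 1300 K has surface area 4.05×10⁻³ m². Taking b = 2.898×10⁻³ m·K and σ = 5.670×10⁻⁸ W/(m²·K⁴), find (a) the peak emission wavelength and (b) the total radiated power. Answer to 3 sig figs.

λ_max ≈ 2.23×10³ nm; P ≈ 656 W

(a) λ_max = b/T = 2.898×10⁻³/1300 = 2.229×10⁻⁶ m = 2.23×10³ nm.
Area A = 4.05×10⁻³ m².
(b) P = σAT⁴ = 5.670×10⁻⁸×4.05×10⁻³×(1300)⁴ = 656 W.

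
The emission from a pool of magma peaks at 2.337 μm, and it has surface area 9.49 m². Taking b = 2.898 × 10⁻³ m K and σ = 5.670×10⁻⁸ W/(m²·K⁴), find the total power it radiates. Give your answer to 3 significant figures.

P ≈ 1.27×10⁶ W

Wien's law: T = b/λ_max = 2.898×10⁻³/2.337×10⁻⁶ = 1240.05 K.
Area A = 9.49 m².
Then P = σAT⁴ = 5.670×10⁻⁸×9.49×(1240.05)⁴ = 1.27×10⁶ W.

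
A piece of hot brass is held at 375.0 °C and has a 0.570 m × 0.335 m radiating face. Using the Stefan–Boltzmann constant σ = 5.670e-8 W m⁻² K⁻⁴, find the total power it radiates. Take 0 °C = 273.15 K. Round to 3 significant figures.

T = 375.0 °C + 273.15 = 648.15 K.
Area A = 0.570 × 0.335 = 0.19095 m².
P = σAT⁴ = 5.670×10⁻⁸ × 0.19095 × (648.15)⁴ = 1.91×10³ W.

P ≈ 1.91×10³ W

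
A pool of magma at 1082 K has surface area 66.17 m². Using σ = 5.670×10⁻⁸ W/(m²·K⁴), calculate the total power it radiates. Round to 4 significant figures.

P ≈ 5.142×10⁶ W

Area A = 66.17 m².
P = σAT⁴ = 5.670×10⁻⁸ × 66.17 × (1082)⁴ = 5.142×10⁶ W.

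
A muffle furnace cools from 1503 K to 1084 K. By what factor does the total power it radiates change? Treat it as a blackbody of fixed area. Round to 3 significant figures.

P ∝ T⁴, so P₂/P₁ = (T₂/T₁)⁴ = (1084/1503)⁴ = (0.721224)⁴ = 0.271.

P₂/P₁ ≈ 0.271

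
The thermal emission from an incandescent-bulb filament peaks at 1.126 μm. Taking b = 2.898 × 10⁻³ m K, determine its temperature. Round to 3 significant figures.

Wien's law gives T = b/λ_max = (2.898×10⁻³ m·K)/(1.126×10⁻⁶ m) = 2.57×10³ K.

T ≈ 2.57×10³ K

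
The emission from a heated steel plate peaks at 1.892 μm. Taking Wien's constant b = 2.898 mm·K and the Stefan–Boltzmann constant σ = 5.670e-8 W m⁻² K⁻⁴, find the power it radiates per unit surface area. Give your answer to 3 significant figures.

Wien's law: T = b/λ_max = 2.898×10⁻³/1.892×10⁻⁶ = 1531.71 K.
Then I = σT⁴ = 5.670×10⁻⁸×(1531.71)⁴ = 3.12×10⁵ W/m².

I ≈ 3.12×10⁵ W/m²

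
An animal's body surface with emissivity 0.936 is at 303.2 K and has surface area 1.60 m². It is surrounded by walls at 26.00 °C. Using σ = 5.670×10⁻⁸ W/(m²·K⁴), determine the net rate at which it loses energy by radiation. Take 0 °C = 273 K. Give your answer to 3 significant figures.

Surroundings: T = 26.00 °C + 273 = 299.00 K.
Area A = 1.60 m².
Net radiated power P_net = εσA(T⁴ − T₀⁴) = 0.936×5.670×10⁻⁸×1.60×(303.2⁴ − 299.00⁴).
T⁴ − T₀⁴ = 8.45117×10⁹ − 7.99254×10⁹ = 4.58630×10⁸ K⁴, so P_net = 38.9 W.

Net loss ≈ 38.9 W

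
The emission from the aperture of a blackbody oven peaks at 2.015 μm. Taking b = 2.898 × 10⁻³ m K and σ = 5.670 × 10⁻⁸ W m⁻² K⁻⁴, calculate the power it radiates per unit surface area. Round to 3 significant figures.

I ≈ 2.43×10⁵ W/m²

Wien's law: T = b/λ_max = 2.898×10⁻³/2.015×10⁻⁶ = 1438.21 K.
Then I = σT⁴ = 5.670×10⁻⁸×(1438.21)⁴ = 2.43×10⁵ W/m².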